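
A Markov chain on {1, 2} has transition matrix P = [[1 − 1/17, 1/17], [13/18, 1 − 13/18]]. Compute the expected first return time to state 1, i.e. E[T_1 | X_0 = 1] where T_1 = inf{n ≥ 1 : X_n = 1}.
E[T_1 | X_0 = 1] = 1/π_1 = 239/221

For an irreducible recurrent Markov chain with stationary distribution π, E[T_i | X_0 = i] = 1/π_i (Kac's formula). Here π_1 = (13/18)/(1/17 + 13/18) = (13/18)/(239/306) = 221/239, so E[T_1 | X_0 = 1] = 1/π_1 = (1/17 + 13/18)/(13/18) = (239/306)/(13/18) = 239/221.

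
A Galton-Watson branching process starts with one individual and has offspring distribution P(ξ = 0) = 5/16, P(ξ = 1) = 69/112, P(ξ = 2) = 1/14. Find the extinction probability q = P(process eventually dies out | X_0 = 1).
q = 1

Mean offspring μ = 0·5/16 + 1·69/112 + 2·1/14 = 85/112 ≤ 1. For μ ≤ 1 with offspring not concentrated at 1, the Galton-Watson process goes extinct almost surely, so q = 1.
(Algebraic check: The pgf is f(s) = 5/16 + 69/112·s + 1/14·s². The extinction probability q is the smallest fixed point of f in [0, 1]. Setting s = f(s):
  1/14·s² + (69/112 − 1)·s + 5/16 = 0
  1/14·s² − (5/16 + 1/14)·s + 5/16 = 0
which factors as (s − 1)·(1/14·s − 5/16) = 0, giving roots s = 1 and s = (5/16)/(1/14) = 35/8. Since 35/8 ≥ 1, the smallest root in [0, 1] is s = 1.)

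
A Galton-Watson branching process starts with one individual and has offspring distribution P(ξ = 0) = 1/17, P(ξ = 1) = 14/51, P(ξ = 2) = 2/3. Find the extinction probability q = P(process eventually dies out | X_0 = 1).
q = 3/34

The pgf is f(s) = 1/17 + 14/51·s + 2/3·s². The extinction probability q is the smallest fixed point of f in [0, 1]. Setting s = f(s):
  2/3·s² + (14/51 − 1)·s + 1/17 = 0
  2/3·s² − (1/17 + 2/3)·s + 1/17 = 0
which factors as (s − 1)·(2/3·s − 1/17) = 0, giving roots s = 1 and s = (1/17)/(2/3) = 3/34.
Mean offspring μ = 14/51 + 2·2/3 = 82/51 > 1 (supercritical), so q < 1. The extinction probability is the smaller root: q = (1/17)/(2/3) = 3/34.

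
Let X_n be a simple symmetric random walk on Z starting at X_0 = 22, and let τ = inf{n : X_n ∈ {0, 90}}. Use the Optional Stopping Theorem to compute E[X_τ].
E[X_τ] = 22

X_n is a martingale and τ is a bounded-mean stopping time (indeed τ is finite a.s. with bounded expectation since the walk is in a bounded region). By the OST, E[X_τ] = E[X_0] = 22. Equivalently: E[X_τ] = 90 · P(hit 90 first) + 0 · P(hit 0 first) = 90 · (22/90) = 22.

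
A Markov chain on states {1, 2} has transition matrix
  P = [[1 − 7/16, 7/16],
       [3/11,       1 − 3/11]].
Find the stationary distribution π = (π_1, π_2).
π_1 = 48/125, π_2 = 77/125

Solve πP = π with π_1 + π_2 = 1. From πP = π: π_1 · (1 − 7/16) + π_2 · 3/11 = π_1 ⇒ π_2 · 3/11 = π_1 · 7/16 ⇒ π_2/π_1 = (7/16)/(3/11) = 77/48. Together with π_1 + π_2 = 1:
  π_1 = (3/11)/(7/16 + 3/11) = (3/11)/(125/176) = 48/125,
  π_2 = (7/16)/(7/16 + 3/11) = (7/16)/(125/176) = 77/125.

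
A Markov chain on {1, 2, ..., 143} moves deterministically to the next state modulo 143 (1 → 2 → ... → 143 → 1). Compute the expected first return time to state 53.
E[T_53 | X_0 = 53] = 143

The chain cycles deterministically, so starting at state 53 it returns in exactly 143 steps. Equivalently, the stationary distribution is uniform π_j = 1/143 for every state j, so by Kac's formula E[T_53] = 1/π_53 = 143.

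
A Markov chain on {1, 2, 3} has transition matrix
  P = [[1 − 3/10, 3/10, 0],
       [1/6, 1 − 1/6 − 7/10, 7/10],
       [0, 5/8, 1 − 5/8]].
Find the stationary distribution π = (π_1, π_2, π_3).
π = (125/602, 225/602, 18/43)

This is a birth-death chain on three states, which satisfies detailed balance: π_1 · P_{12} = π_2 · P_{21} and π_2 · P_{23} = π_3 · P_{32}.
From π_1 · 3/10 = π_2 · 1/6: π_2/π_1 = (3/10)/(1/6) = 9/5.
From π_2 · 7/10 = π_3 · 5/8: π_3/π_2 = (7/10)/(5/8) = 28/25.
Take π_1 proportional to 1; then unnormalized π = (1, 9/5, 252/125). Normalize by dividing by the sum 602/125:
  π = (125/602, 225/602, 18/43).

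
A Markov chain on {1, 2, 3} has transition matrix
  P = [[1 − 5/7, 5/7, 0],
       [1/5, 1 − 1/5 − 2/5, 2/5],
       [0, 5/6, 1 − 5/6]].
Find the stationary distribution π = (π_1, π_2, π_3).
π = (7/44, 25/44, 3/11)

This is a birth-death chain on three states, which satisfies detailed balance: π_1 · P_{12} = π_2 · P_{21} and π_2 · P_{23} = π_3 · P_{32}.
From π_1 · 5/7 = π_2 · 1/5: π_2/π_1 = (5/7)/(1/5) = 25/7.
From π_2 · 2/5 = π_3 · 5/6: π_3/π_2 = (2/5)/(5/6) = 12/25.
Take π_1 proportional to 1; then unnormalized π = (1, 25/7, 12/7). Normalize by dividing by the sum 44/7:
  π = (7/44, 25/44, 3/11).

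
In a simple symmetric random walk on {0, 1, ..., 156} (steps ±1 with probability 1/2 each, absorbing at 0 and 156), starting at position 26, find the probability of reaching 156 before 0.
P(hit 156 before 0) = 26/156 = 1/6

Let u_k = P(hit 156 before 0 | start at k). Then u_0 = 0, u_156 = 1, and u_k = u_{k-1}/2 + u_{k+1}/2 for 1 ≤ k ≤ 155. This harmonic recurrence is solved by u_k = k/156, giving u_26 = 26/156 = 1/6.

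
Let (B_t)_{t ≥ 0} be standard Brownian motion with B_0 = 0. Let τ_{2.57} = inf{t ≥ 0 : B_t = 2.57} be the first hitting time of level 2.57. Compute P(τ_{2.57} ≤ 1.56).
P(τ_{2.57} ≤ 1.56) = 2(1 − Φ(2.57/√1.56)) = 2(1 − Φ(2.0576)) ≈ 0.0396

By the reflection principle for standard BM, P(τ_b ≤ t) = 2 · P(B_t ≥ b). Since B_t ~ N(0, t), P(B_t ≥ 2.57) = 1 − Φ(2.57/√t) = 1 − Φ(2.57/√1.56) = 1 − Φ(2.0576) ≈ 0.01981. Doubling: P(τ_{2.57} ≤ 1.56) ≈ 2 · 0.01981 = 0.03962 ≈ 0.0396.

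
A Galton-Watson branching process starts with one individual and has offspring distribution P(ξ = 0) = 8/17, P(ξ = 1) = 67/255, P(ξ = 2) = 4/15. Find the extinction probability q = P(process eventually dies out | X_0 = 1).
q = 1

Mean offspring μ = 0·8/17 + 1·67/255 + 2·4/15 = 203/255 ≤ 1. For μ ≤ 1 with offspring not concentrated at 1, the Galton-Watson process goes extinct almost surely, so q = 1.
(Algebraic check: The pgf is f(s) = 8/17 + 67/255·s + 4/15·s². The extinction probability q is the smallest fixed point of f in [0, 1]. Setting s = f(s):
  4/15·s² + (67/255 − 1)·s + 8/17 = 0
  4/15·s² − (8/17 + 4/15)·s + 8/17 = 0
which factors as (s − 1)·(4/15·s − 8/17) = 0, giving roots s = 1 and s = (8/17)/(4/15) = 30/17. Since 30/17 ≥ 1, the smallest root in [0, 1] is s = 1.)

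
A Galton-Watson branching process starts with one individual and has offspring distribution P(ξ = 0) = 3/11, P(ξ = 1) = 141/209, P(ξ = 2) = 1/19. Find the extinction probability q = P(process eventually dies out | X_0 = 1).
q = 1

Mean offspring μ = 0·3/11 + 1·141/209 + 2·1/19 = 163/209 ≤ 1. For μ ≤ 1 with offspring not concentrated at 1, the Galton-Watson process goes extinct almost surely, so q = 1.
(Algebraic check: The pgf is f(s) = 3/11 + 141/209·s + 1/19·s². The extinction probability q is the smallest fixed point of f in [0, 1]. Setting s = f(s):
  1/19·s² + (141/209 − 1)·s + 3/11 = 0
  1/19·s² − (3/11 + 1/19)·s + 3/11 = 0
which factors as (s − 1)·(1/19·s − 3/11) = 0, giving roots s = 1 and s = (3/11)/(1/19) = 57/11. Since 57/11 ≥ 1, the smallest root in [0, 1] is s = 1.)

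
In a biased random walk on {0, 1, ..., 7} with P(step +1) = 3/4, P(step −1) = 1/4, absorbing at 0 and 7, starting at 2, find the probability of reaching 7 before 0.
P(hit 7 before 0) = (1 − (1/3)^2) / (1 − (1/3)^7) = 972/1093

Let u_k denote P(reach 7 before 0 | start at k). Boundary: u_0 = 0, u_7 = 1. Recurrence: u_k = 3/4·u_{k+1} + 1/4·u_{k-1} for 1 ≤ k ≤ 6. Try u_k = A + B·r^k with r = q/p = (1/4)/(3/4) = 1/3. Substitution satisfies the recurrence; boundary conditions give:
  u_k = (1 − r^k) / (1 − r^N) = (1 − (1/3)^2) / (1 − (1/3)^7) = 972/1093.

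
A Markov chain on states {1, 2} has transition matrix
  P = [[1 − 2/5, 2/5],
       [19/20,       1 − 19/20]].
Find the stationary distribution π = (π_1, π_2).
π_1 = 19/27, π_2 = 8/27

Solve πP = π with π_1 + π_2 = 1. From πP = π: π_1 · (1 − 2/5) + π_2 · 19/20 = π_1 ⇒ π_2 · 19/20 = π_1 · 2/5 ⇒ π_2/π_1 = (2/5)/(19/20) = 8/19. Together with π_1 + π_2 = 1:
  π_1 = (19/20)/(2/5 + 19/20) = (19/20)/(27/20) = 19/27,
  π_2 = (2/5)/(2/5 + 19/20) = (2/5)/(27/20) = 8/27.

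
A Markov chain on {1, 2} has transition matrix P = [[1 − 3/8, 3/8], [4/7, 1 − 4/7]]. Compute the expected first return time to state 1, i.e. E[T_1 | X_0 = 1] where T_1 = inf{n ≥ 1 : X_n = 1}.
E[T_1 | X_0 = 1] = 1/π_1 = 53/32

For an irreducible recurrent Markov chain with stationary distribution π, E[T_i | X_0 = i] = 1/π_i (Kac's formula). Here π_1 = (4/7)/(3/8 + 4/7) = (4/7)/(53/56) = 32/53, so E[T_1 | X_0 = 1] = 1/π_1 = (3/8 + 4/7)/(4/7) = (53/56)/(4/7) = 53/32.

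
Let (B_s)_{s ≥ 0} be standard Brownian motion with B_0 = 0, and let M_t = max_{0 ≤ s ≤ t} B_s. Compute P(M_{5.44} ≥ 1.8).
P(M_{5.44} ≥ 1.8) = 2·P(B_{5.44} ≥ 1.8) = 2(1 − Φ(1.8/√5.44)) ≈ 0.4403

By the reflection principle for Brownian motion, P(M_t ≥ a) = 2 · P(B_t ≥ a) for a ≥ 0. Since B_t ~ N(0, t), P(B_t ≥ 1.8) = 1 − Φ(1.8/√t) = 1 − Φ(1.8/√5.44) = 1 − Φ(0.7717). So
  P(M_{5.44} ≥ 1.8) = 2(1 − Φ(0.7717)) ≈ 0.4403.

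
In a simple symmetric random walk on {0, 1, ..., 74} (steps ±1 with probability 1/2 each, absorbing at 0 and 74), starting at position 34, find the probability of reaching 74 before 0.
P(hit 74 before 0) = 34/74 = 17/37

Let u_k = P(hit 74 before 0 | start at k). Then u_0 = 0, u_74 = 1, and u_k = u_{k-1}/2 + u_{k+1}/2 for 1 ≤ k ≤ 73. This harmonic recurrence is solved by u_k = k/74, giving u_34 = 34/74 = 17/37.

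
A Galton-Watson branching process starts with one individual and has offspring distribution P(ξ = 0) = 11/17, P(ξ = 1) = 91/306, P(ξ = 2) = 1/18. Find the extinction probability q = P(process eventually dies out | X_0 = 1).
q = 1

Mean offspring μ = 0·11/17 + 1·91/306 + 2·1/18 = 125/306 ≤ 1. For μ ≤ 1 with offspring not concentrated at 1, the Galton-Watson process goes extinct almost surely, so q = 1.
(Algebraic check: The pgf is f(s) = 11/17 + 91/306·s + 1/18·s². The extinction probability q is the smallest fixed point of f in [0, 1]. Setting s = f(s):
  1/18·s² + (91/306 − 1)·s + 11/17 = 0
  1/18·s² − (11/17 + 1/18)·s + 11/17 = 0
which factors as (s − 1)·(1/18·s − 11/17) = 0, giving roots s = 1 and s = (11/17)/(1/18) = 198/17. Since 198/17 ≥ 1, the smallest root in [0, 1] is s = 1.)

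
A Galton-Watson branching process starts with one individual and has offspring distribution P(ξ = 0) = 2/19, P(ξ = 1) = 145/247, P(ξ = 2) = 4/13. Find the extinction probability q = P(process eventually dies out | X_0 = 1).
q = 13/38

The pgf is f(s) = 2/19 + 145/247·s + 4/13·s². The extinction probability q is the smallest fixed point of f in [0, 1]. Setting s = f(s):
  4/13·s² + (145/247 − 1)·s + 2/19 = 0
  4/13·s² − (2/19 + 4/13)·s + 2/19 = 0
which factors as (s − 1)·(4/13·s − 2/19) = 0, giving roots s = 1 and s = (2/19)/(4/13) = 13/38.
Mean offspring μ = 145/247 + 2·4/13 = 297/247 > 1 (supercritical), so q < 1. The extinction probability is the smaller root: q = (2/19)/(4/13) = 13/38.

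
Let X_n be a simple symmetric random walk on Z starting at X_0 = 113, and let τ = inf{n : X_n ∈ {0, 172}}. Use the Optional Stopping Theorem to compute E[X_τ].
E[X_τ] = 113

X_n is a martingale and τ is a bounded-mean stopping time (indeed τ is finite a.s. with bounded expectation since the walk is in a bounded region). By the OST, E[X_τ] = E[X_0] = 113. Equivalently: E[X_τ] = 172 · P(hit 172 first) + 0 · P(hit 0 first) = 172 · (113/172) = 113.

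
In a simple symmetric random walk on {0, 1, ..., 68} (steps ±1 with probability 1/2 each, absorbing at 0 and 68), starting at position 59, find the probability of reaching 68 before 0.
P(hit 68 before 0) = 59/68

Let u_k = P(hit 68 before 0 | start at k). Then u_0 = 0, u_68 = 1, and u_k = u_{k-1}/2 + u_{k+1}/2 for 1 ≤ k ≤ 67. This harmonic recurrence is solved by u_k = k/68, giving u_59 = 59/68.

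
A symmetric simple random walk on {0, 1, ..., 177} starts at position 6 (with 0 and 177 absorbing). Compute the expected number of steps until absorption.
E[τ | X_0 = 6] = 1026

Let v_k = E[τ | X_0 = k]. Boundary: v_0 = v_177 = 0. Recurrence: v_k = 1 + (v_{k-1} + v_{k+1})/2 for 1 ≤ k ≤ 176. The particular solution to v_k − (v_{k-1} + v_{k+1})/2 = 1 is v_k = −k^2. Adding homogeneous solution A + B k and matching boundaries gives v_k = k (177 − k). Substituting k = 6: v_6 = 6 · 171 = 1026.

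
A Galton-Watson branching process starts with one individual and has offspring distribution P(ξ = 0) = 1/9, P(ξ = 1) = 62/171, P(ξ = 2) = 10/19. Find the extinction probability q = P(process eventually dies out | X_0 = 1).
q = 19/90

The pgf is f(s) = 1/9 + 62/171·s + 10/19·s². The extinction probability q is the smallest fixed point of f in [0, 1]. Setting s = f(s):
  10/19·s² + (62/171 − 1)·s + 1/9 = 0
  10/19·s² − (1/9 + 10/19)·s + 1/9 = 0
which factors as (s − 1)·(10/19·s − 1/9) = 0, giving roots s = 1 and s = (1/9)/(10/19) = 19/90.
Mean offspring μ = 62/171 + 2·10/19 = 242/171 > 1 (supercritical), so q < 1. The extinction probability is the smaller root: q = (1/9)/(10/19) = 19/90.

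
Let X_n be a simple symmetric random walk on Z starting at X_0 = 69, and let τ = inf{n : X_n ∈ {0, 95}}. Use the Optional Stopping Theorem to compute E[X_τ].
E[X_τ] = 69

X_n is a martingale and τ is a bounded-mean stopping time (indeed τ is finite a.s. with bounded expectation since the walk is in a bounded region). By the OST, E[X_τ] = E[X_0] = 69. Equivalently: E[X_τ] = 95 · P(hit 95 first) + 0 · P(hit 0 first) = 95 · (69/95) = 69.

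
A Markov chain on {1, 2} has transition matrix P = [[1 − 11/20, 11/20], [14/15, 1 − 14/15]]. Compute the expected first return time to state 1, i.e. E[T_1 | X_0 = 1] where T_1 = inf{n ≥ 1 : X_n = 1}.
E[T_1 | X_0 = 1] = 1/π_1 = 89/56

For an irreducible recurrent Markov chain with stationary distribution π, E[T_i | X_0 = i] = 1/π_i (Kac's formula). Here π_1 = (14/15)/(11/20 + 14/15) = (14/15)/(89/60) = 56/89, so E[T_1 | X_0 = 1] = 1/π_1 = (11/20 + 14/15)/(14/15) = (89/60)/(14/15) = 89/56.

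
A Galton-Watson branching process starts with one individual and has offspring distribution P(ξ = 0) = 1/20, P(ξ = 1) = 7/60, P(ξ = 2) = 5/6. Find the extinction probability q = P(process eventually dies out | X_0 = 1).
q = 3/50

The pgf is f(s) = 1/20 + 7/60·s + 5/6·s². The extinction probability q is the smallest fixed point of f in [0, 1]. Setting s = f(s):
  5/6·s² + (7/60 − 1)·s + 1/20 = 0
  5/6·s² − (1/20 + 5/6)·s + 1/20 = 0
which factors as (s − 1)·(5/6·s − 1/20) = 0, giving roots s = 1 and s = (1/20)/(5/6) = 3/50.
Mean offspring μ = 7/60 + 2·5/6 = 107/60 > 1 (supercritical), so q < 1. The extinction probability is the smaller root: q = (1/20)/(5/6) = 3/50.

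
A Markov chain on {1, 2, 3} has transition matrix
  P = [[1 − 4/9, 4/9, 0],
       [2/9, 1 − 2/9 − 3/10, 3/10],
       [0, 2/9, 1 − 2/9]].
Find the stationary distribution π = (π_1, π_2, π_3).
π = (10/57, 20/57, 9/19)

This is a birth-death chain on three states, which satisfies detailed balance: π_1 · P_{12} = π_2 · P_{21} and π_2 · P_{23} = π_3 · P_{32}.
From π_1 · 4/9 = π_2 · 2/9: π_2/π_1 = (4/9)/(2/9) = 2.
From π_2 · 3/10 = π_3 · 2/9: π_3/π_2 = (3/10)/(2/9) = 27/20.
Take π_1 proportional to 1; then unnormalized π = (1, 2, 27/10). Normalize by dividing by the sum 57/10:
  π = (10/57, 20/57, 9/19).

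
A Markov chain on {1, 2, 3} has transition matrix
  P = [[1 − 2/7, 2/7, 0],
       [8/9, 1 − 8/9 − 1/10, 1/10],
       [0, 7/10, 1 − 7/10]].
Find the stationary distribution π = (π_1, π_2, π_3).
π = (49/67, 63/268, 9/268)

This is a birth-death chain on three states, which satisfies detailed balance: π_1 · P_{12} = π_2 · P_{21} and π_2 · P_{23} = π_3 · P_{32}.
From π_1 · 2/7 = π_2 · 8/9: π_2/π_1 = (2/7)/(8/9) = 9/28.
From π_2 · 1/10 = π_3 · 7/10: π_3/π_2 = (1/10)/(7/10) = 1/7.
Take π_1 proportional to 1; then unnormalized π = (1, 9/28, 9/196). Normalize by dividing by the sum 67/49:
  π = (49/67, 63/268, 9/268).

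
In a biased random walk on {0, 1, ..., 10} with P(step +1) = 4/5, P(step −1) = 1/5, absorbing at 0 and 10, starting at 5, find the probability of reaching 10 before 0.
P(hit 10 before 0) = (1 − (1/4)^5) / (1 − (1/4)^10) = 1024/1025

Let u_k denote P(reach 10 before 0 | start at k). Boundary: u_0 = 0, u_10 = 1. Recurrence: u_k = 4/5·u_{k+1} + 1/5·u_{k-1} for 1 ≤ k ≤ 9. Try u_k = A + B·r^k with r = q/p = (1/5)/(4/5) = 1/4. Substitution satisfies the recurrence; boundary conditions give:
  u_k = (1 − r^k) / (1 − r^N) = (1 − (1/4)^5) / (1 − (1/4)^10) = 1024/1025.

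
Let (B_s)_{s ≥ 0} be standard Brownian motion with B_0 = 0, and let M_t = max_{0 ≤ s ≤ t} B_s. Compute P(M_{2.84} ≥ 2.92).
P(M_{2.84} ≥ 2.92) = 2·P(B_{2.84} ≥ 2.92) = 2(1 − Φ(2.92/√2.84)) ≈ 0.0831

By the reflection principle for Brownian motion, P(M_t ≥ a) = 2 · P(B_t ≥ a) for a ≥ 0. Since B_t ~ N(0, t), P(B_t ≥ 2.92) = 1 − Φ(2.92/√t) = 1 − Φ(2.92/√2.84) = 1 − Φ(1.7327). So
  P(M_{2.84} ≥ 2.92) = 2(1 − Φ(1.7327)) ≈ 0.0831.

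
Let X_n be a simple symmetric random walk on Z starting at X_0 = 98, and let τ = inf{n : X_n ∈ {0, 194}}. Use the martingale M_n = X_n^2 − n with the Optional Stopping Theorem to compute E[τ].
E[τ] = 9408

M_n = X_n^2 − n is a martingale (since E[X_{n+1}^2 | F_n] = X_n^2 + 1). By OST (τ has finite mean in a bounded region), E[M_τ] = E[M_0] = X_0^2 − 0 = 98^2 = 9604. Also E[M_τ] = E[X_τ^2] − E[τ]. The walk exits at 0 or 194, with P(hit 194 first) = 98/194, so E[X_τ^2] = 194^2 · 98/194 + 0 = 19012. Thus E[τ] = E[X_τ^2] − E[M_τ] = 19012 − 9604 = 9408 = 98(194 − 98) = 9408.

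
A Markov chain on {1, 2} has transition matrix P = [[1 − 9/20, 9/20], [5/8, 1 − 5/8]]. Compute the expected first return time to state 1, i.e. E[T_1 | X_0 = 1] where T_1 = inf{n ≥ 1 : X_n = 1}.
E[T_1 | X_0 = 1] = 1/π_1 = 43/25

For an irreducible recurrent Markov chain with stationary distribution π, E[T_i | X_0 = i] = 1/π_i (Kac's formula). Here π_1 = (5/8)/(9/20 + 5/8) = (5/8)/(43/40) = 25/43, so E[T_1 | X_0 = 1] = 1/π_1 = (9/20 + 5/8)/(5/8) = (43/40)/(5/8) = 43/25.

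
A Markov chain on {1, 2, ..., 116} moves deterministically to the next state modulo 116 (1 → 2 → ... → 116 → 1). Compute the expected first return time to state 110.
E[T_110 | X_0 = 110] = 116

The chain cycles deterministically, so starting at state 110 it returns in exactly 116 steps. Equivalently, the stationary distribution is uniform π_j = 1/116 for every state j, so by Kac's formula E[T_110] = 1/π_110 = 116.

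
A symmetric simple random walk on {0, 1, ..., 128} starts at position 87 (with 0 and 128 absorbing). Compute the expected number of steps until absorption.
E[τ | X_0 = 87] = 3567

Let v_k = E[τ | X_0 = k]. Boundary: v_0 = v_128 = 0. Recurrence: v_k = 1 + (v_{k-1} + v_{k+1})/2 for 1 ≤ k ≤ 127. The particular solution to v_k − (v_{k-1} + v_{k+1})/2 = 1 is v_k = −k^2. Adding homogeneous solution A + B k and matching boundaries gives v_k = k (128 − k). Substituting k = 87: v_87 = 87 · 41 = 3567.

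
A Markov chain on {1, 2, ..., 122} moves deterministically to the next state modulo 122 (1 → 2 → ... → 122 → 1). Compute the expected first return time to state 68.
E[T_68 | X_0 = 68] = 122

The chain cycles deterministically, so starting at state 68 it returns in exactly 122 steps. Equivalently, the stationary distribution is uniform π_j = 1/122 for every state j, so by Kac's formula E[T_68] = 1/π_68 = 122.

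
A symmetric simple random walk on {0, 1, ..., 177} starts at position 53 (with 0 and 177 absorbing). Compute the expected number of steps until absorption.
E[τ | X_0 = 53] = 6572

Let v_k = E[τ | X_0 = k]. Boundary: v_0 = v_177 = 0. Recurrence: v_k = 1 + (v_{k-1} + v_{k+1})/2 for 1 ≤ k ≤ 176. The particular solution to v_k − (v_{k-1} + v_{k+1})/2 = 1 is v_k = −k^2. Adding homogeneous solution A + B k and matching boundaries gives v_k = k (177 − k). Substituting k = 53: v_53 = 53 · 124 = 6572.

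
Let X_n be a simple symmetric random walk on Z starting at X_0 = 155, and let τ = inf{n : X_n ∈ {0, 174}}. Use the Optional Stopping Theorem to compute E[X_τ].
E[X_τ] = 155

X_n is a martingale and τ is a bounded-mean stopping time (indeed τ is finite a.s. with bounded expectation since the walk is in a bounded region). By the OST, E[X_τ] = E[X_0] = 155. Equivalently: E[X_τ] = 174 · P(hit 174 first) + 0 · P(hit 0 first) = 174 · (155/174) = 155.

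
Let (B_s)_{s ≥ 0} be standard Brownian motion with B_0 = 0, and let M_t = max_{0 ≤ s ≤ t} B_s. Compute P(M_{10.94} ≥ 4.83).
P(M_{10.94} ≥ 4.83) = 2·P(B_{10.94} ≥ 4.83) = 2(1 − Φ(4.83/√10.94)) ≈ 0.1442

By the reflection principle for Brownian motion, P(M_t ≥ a) = 2 · P(B_t ≥ a) for a ≥ 0. Since B_t ~ N(0, t), P(B_t ≥ 4.83) = 1 − Φ(4.83/√t) = 1 − Φ(4.83/√10.94) = 1 − Φ(1.4603). So
  P(M_{10.94} ≥ 4.83) = 2(1 − Φ(1.4603)) ≈ 0.1442.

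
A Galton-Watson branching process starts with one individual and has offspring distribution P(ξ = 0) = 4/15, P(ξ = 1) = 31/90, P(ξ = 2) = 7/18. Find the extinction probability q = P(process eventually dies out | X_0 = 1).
q = 24/35

The pgf is f(s) = 4/15 + 31/90·s + 7/18·s². The extinction probability q is the smallest fixed point of f in [0, 1]. Setting s = f(s):
  7/18·s² + (31/90 − 1)·s + 4/15 = 0
  7/18·s² − (4/15 + 7/18)·s + 4/15 = 0
which factors as (s − 1)·(7/18·s − 4/15) = 0, giving roots s = 1 and s = (4/15)/(7/18) = 24/35.
Mean offspring μ = 31/90 + 2·7/18 = 101/90 > 1 (supercritical), so q < 1. The extinction probability is the smaller root: q = (4/15)/(7/18) = 24/35.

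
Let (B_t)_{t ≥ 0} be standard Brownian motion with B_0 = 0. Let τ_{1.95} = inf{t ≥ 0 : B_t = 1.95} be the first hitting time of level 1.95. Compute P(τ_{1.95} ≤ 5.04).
P(τ_{1.95} ≤ 5.04) = 2(1 − Φ(1.95/√5.04)) = 2(1 − Φ(0.8686)) ≈ 0.3851

By the reflection principle for standard BM, P(τ_b ≤ t) = 2 · P(B_t ≥ b). Since B_t ~ N(0, t), P(B_t ≥ 1.95) = 1 − Φ(1.95/√t) = 1 − Φ(1.95/√5.04) = 1 − Φ(0.8686) ≈ 0.19253. Doubling: P(τ_{1.95} ≤ 5.04) ≈ 2 · 0.19253 = 0.38506 ≈ 0.3851.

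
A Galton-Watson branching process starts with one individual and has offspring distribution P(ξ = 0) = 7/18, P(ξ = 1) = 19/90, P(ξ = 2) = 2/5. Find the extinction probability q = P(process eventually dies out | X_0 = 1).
q = 35/36

The pgf is f(s) = 7/18 + 19/90·s + 2/5·s². The extinction probability q is the smallest fixed point of f in [0, 1]. Setting s = f(s):
  2/5·s² + (19/90 − 1)·s + 7/18 = 0
  2/5·s² − (7/18 + 2/5)·s + 7/18 = 0
which factors as (s − 1)·(2/5·s − 7/18) = 0, giving roots s = 1 and s = (7/18)/(2/5) = 35/36.
Mean offspring μ = 19/90 + 2·2/5 = 91/90 > 1 (supercritical), so q < 1. The extinction probability is the smaller root: q = (7/18)/(2/5) = 35/36.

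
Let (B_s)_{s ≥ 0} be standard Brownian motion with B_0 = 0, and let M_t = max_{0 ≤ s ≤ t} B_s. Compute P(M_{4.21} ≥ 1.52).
P(M_{4.21} ≥ 1.52) = 2·P(B_{4.21} ≥ 1.52) = 2(1 − Φ(1.52/√4.21)) ≈ 0.4588

By the reflection principle for Brownian motion, P(M_t ≥ a) = 2 · P(B_t ≥ a) for a ≥ 0. Since B_t ~ N(0, t), P(B_t ≥ 1.52) = 1 − Φ(1.52/√t) = 1 − Φ(1.52/√4.21) = 1 − Φ(0.7408). So
  P(M_{4.21} ≥ 1.52) = 2(1 − Φ(0.7408)) ≈ 0.4588.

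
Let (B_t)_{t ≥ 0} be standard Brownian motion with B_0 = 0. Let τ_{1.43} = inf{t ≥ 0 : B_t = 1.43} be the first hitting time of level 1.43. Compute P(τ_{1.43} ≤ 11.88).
P(τ_{1.43} ≤ 11.88) = 2(1 − Φ(1.43/√11.88)) = 2(1 − Φ(0.4149)) ≈ 0.6782

By the reflection principle for standard BM, P(τ_b ≤ t) = 2 · P(B_t ≥ b). Since B_t ~ N(0, t), P(B_t ≥ 1.43) = 1 − Φ(1.43/√t) = 1 − Φ(1.43/√11.88) = 1 − Φ(0.4149) ≈ 0.33911. Doubling: P(τ_{1.43} ≤ 11.88) ≈ 2 · 0.33911 = 0.67822 ≈ 0.6782.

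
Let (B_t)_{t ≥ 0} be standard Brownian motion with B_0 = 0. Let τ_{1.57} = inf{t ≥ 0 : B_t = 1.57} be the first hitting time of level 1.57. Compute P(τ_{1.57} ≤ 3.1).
P(τ_{1.57} ≤ 3.1) = 2(1 − Φ(1.57/√3.1)) = 2(1 − Φ(0.8917)) ≈ 0.3726

By the reflection principle for standard BM, P(τ_b ≤ t) = 2 · P(B_t ≥ b). Since B_t ~ N(0, t), P(B_t ≥ 1.57) = 1 − Φ(1.57/√t) = 1 − Φ(1.57/√3.1) = 1 − Φ(0.8917) ≈ 0.18628. Doubling: P(τ_{1.57} ≤ 3.1) ≈ 2 · 0.18628 = 0.37256 ≈ 0.3726.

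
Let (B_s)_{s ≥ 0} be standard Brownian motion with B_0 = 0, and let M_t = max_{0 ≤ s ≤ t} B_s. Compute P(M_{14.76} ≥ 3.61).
P(M_{14.76} ≥ 3.61) = 2·P(B_{14.76} ≥ 3.61) = 2(1 − Φ(3.61/√14.76)) ≈ 0.3474

By the reflection principle for Brownian motion, P(M_t ≥ a) = 2 · P(B_t ≥ a) for a ≥ 0. Since B_t ~ N(0, t), P(B_t ≥ 3.61) = 1 − Φ(3.61/√t) = 1 − Φ(3.61/√14.76) = 1 − Φ(0.9396). So
  P(M_{14.76} ≥ 3.61) = 2(1 − Φ(0.9396)) ≈ 0.3474.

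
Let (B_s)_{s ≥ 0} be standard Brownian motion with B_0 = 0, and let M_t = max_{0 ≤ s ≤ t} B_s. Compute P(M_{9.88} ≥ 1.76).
P(M_{9.88} ≥ 1.76) = 2·P(B_{9.88} ≥ 1.76) = 2(1 − Φ(1.76/√9.88)) ≈ 0.5755

By the reflection principle for Brownian motion, P(M_t ≥ a) = 2 · P(B_t ≥ a) for a ≥ 0. Since B_t ~ N(0, t), P(B_t ≥ 1.76) = 1 − Φ(1.76/√t) = 1 − Φ(1.76/√9.88) = 1 − Φ(0.5599). So
  P(M_{9.88} ≥ 1.76) = 2(1 − Φ(0.5599)) ≈ 0.5755.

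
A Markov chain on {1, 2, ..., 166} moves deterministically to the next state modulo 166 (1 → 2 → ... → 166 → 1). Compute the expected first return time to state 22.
E[T_22 | X_0 = 22] = 166

The chain cycles deterministically, so starting at state 22 it returns in exactly 166 steps. Equivalently, the stationary distribution is uniform π_j = 1/166 for every state j, so by Kac's formula E[T_22] = 1/π_22 = 166.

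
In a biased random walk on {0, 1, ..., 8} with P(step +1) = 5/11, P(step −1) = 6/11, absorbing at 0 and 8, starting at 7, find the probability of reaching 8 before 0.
P(hit 8 before 0) = (1 − (6/5)^7) / (1 − (6/5)^8) = 1009055/1288991

Let u_k denote P(reach 8 before 0 | start at k). Boundary: u_0 = 0, u_8 = 1. Recurrence: u_k = 5/11·u_{k+1} + 6/11·u_{k-1} for 1 ≤ k ≤ 7. Try u_k = A + B·r^k with r = q/p = (6/11)/(5/11) = 6/5. Substitution satisfies the recurrence; boundary conditions give:
  u_k = (1 − r^k) / (1 − r^N) = (1 − (6/5)^7) / (1 − (6/5)^8) = 1009055/1288991.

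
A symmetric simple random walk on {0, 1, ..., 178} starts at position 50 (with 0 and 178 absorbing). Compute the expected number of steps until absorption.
E[τ | X_0 = 50] = 6400

Let v_k = E[τ | X_0 = k]. Boundary: v_0 = v_178 = 0. Recurrence: v_k = 1 + (v_{k-1} + v_{k+1})/2 for 1 ≤ k ≤ 177. The particular solution to v_k − (v_{k-1} + v_{k+1})/2 = 1 is v_k = −k^2. Adding homogeneous solution A + B k and matching boundaries gives v_k = k (178 − k). Substituting k = 50: v_50 = 50 · 128 = 6400.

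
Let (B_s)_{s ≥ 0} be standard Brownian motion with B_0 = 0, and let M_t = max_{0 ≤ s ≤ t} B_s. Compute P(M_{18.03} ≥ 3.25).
P(M_{18.03} ≥ 3.25) = 2·P(B_{18.03} ≥ 3.25) = 2(1 − Φ(3.25/√18.03)) ≈ 0.4440

By the reflection principle for Brownian motion, P(M_t ≥ a) = 2 · P(B_t ≥ a) for a ≥ 0. Since B_t ~ N(0, t), P(B_t ≥ 3.25) = 1 − Φ(3.25/√t) = 1 − Φ(3.25/√18.03) = 1 − Φ(0.7654). So
  P(M_{18.03} ≥ 3.25) = 2(1 − Φ(0.7654)) ≈ 0.4440.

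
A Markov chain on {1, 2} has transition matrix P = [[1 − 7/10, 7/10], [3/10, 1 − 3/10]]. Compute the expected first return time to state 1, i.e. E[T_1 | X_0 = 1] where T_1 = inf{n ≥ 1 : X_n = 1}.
E[T_1 | X_0 = 1] = 1/π_1 = 10/3

For an irreducible recurrent Markov chain with stationary distribution π, E[T_i | X_0 = i] = 1/π_i (Kac's formula). Here π_1 = (3/10)/(7/10 + 3/10) = (3/10)/(1) = 3/10, so E[T_1 | X_0 = 1] = 1/π_1 = (7/10 + 3/10)/(3/10) = (1)/(3/10) = 10/3.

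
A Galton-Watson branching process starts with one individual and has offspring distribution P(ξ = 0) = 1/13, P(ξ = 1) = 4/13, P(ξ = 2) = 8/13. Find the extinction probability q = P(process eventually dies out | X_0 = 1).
q = 1/8

The pgf is f(s) = 1/13 + 4/13·s + 8/13·s². The extinction probability q is the smallest fixed point of f in [0, 1]. Setting s = f(s):
  8/13·s² + (4/13 − 1)·s + 1/13 = 0
  8/13·s² − (1/13 + 8/13)·s + 1/13 = 0
which factors as (s − 1)·(8/13·s − 1/13) = 0, giving roots s = 1 and s = (1/13)/(8/13) = 1/8.
Mean offspring μ = 4/13 + 2·8/13 = 20/13 > 1 (supercritical), so q < 1. The extinction probability is the smaller root: q = (1/13)/(8/13) = 1/8.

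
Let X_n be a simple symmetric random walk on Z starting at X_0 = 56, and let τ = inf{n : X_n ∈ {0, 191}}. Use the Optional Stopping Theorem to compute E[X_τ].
E[X_τ] = 56

X_n is a martingale and τ is a bounded-mean stopping time (indeed τ is finite a.s. with bounded expectation since the walk is in a bounded region). By the OST, E[X_τ] = E[X_0] = 56. Equivalently: E[X_τ] = 191 · P(hit 191 first) + 0 · P(hit 0 first) = 191 · (56/191) = 56.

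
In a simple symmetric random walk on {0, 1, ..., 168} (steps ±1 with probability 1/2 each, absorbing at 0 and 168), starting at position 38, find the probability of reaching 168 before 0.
P(hit 168 before 0) = 38/168 = 19/84

Let u_k = P(hit 168 before 0 | start at k). Then u_0 = 0, u_168 = 1, and u_k = u_{k-1}/2 + u_{k+1}/2 for 1 ≤ k ≤ 167. This harmonic recurrence is solved by u_k = k/168, giving u_38 = 38/168 = 19/84.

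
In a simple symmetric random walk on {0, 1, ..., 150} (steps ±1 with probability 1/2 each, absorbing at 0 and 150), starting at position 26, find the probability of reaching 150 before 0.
P(hit 150 before 0) = 26/150 = 13/75

Let u_k = P(hit 150 before 0 | start at k). Then u_0 = 0, u_150 = 1, and u_k = u_{k-1}/2 + u_{k+1}/2 for 1 ≤ k ≤ 149. This harmonic recurrence is solved by u_k = k/150, giving u_26 = 26/150 = 13/75.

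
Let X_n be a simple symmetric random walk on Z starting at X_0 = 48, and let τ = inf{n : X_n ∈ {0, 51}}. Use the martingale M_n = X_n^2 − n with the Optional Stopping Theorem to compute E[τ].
E[τ] = 144

M_n = X_n^2 − n is a martingale (since E[X_{n+1}^2 | F_n] = X_n^2 + 1). By OST (τ has finite mean in a bounded region), E[M_τ] = E[M_0] = X_0^2 − 0 = 48^2 = 2304. Also E[M_τ] = E[X_τ^2] − E[τ]. The walk exits at 0 or 51, with P(hit 51 first) = 48/51, so E[X_τ^2] = 51^2 · 48/51 + 0 = 2448. Thus E[τ] = E[X_τ^2] − E[M_τ] = 2448 − 2304 = 144 = 48(51 − 48) = 144.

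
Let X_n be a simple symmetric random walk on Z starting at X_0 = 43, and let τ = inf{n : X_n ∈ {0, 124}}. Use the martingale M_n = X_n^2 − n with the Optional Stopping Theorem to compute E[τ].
E[τ] = 3483

M_n = X_n^2 − n is a martingale (since E[X_{n+1}^2 | F_n] = X_n^2 + 1). By OST (τ has finite mean in a bounded region), E[M_τ] = E[M_0] = X_0^2 − 0 = 43^2 = 1849. Also E[M_τ] = E[X_τ^2] − E[τ]. The walk exits at 0 or 124, with P(hit 124 first) = 43/124, so E[X_τ^2] = 124^2 · 43/124 + 0 = 5332. Thus E[τ] = E[X_τ^2] − E[M_τ] = 5332 − 1849 = 3483 = 43(124 − 43) = 3483.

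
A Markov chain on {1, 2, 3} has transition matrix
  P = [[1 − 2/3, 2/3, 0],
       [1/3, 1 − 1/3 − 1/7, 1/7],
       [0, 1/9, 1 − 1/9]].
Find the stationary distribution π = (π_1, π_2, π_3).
π = (7/39, 14/39, 6/13)

This is a birth-death chain on three states, which satisfies detailed balance: π_1 · P_{12} = π_2 · P_{21} and π_2 · P_{23} = π_3 · P_{32}.
From π_1 · 2/3 = π_2 · 1/3: π_2/π_1 = (2/3)/(1/3) = 2.
From π_2 · 1/7 = π_3 · 1/9: π_3/π_2 = (1/7)/(1/9) = 9/7.
Take π_1 proportional to 1; then unnormalized π = (1, 2, 18/7). Normalize by dividing by the sum 39/7:
  π = (7/39, 14/39, 6/13).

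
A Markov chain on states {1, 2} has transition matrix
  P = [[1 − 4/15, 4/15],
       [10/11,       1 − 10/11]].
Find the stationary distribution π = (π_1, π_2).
π_1 = 75/97, π_2 = 22/97

Solve πP = π with π_1 + π_2 = 1. From πP = π: π_1 · (1 − 4/15) + π_2 · 10/11 = π_1 ⇒ π_2 · 10/11 = π_1 · 4/15 ⇒ π_2/π_1 = (4/15)/(10/11) = 22/75. Together with π_1 + π_2 = 1:
  π_1 = (10/11)/(4/15 + 10/11) = (10/11)/(194/165) = 75/97,
  π_2 = (4/15)/(4/15 + 10/11) = (4/15)/(194/165) = 22/97.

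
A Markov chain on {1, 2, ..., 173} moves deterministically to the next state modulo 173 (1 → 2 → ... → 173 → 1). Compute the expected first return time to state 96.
E[T_96 | X_0 = 96] = 173

The chain cycles deterministically, so starting at state 96 it returns in exactly 173 steps. Equivalently, the stationary distribution is uniform π_j = 1/173 for every state j, so by Kac's formula E[T_96] = 1/π_96 = 173.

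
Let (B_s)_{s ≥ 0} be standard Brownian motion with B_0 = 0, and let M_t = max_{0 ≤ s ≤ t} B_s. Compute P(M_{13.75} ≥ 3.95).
P(M_{13.75} ≥ 3.95) = 2·P(B_{13.75} ≥ 3.95) = 2(1 − Φ(3.95/√13.75)) ≈ 0.2868

By the reflection principle for Brownian motion, P(M_t ≥ a) = 2 · P(B_t ≥ a) for a ≥ 0. Since B_t ~ N(0, t), P(B_t ≥ 3.95) = 1 − Φ(3.95/√t) = 1 − Φ(3.95/√13.75) = 1 − Φ(1.0652). So
  P(M_{13.75} ≥ 3.95) = 2(1 − Φ(1.0652)) ≈ 0.2868.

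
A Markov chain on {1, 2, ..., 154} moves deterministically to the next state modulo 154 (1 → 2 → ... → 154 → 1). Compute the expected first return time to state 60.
E[T_60 | X_0 = 60] = 154

The chain cycles deterministically, so starting at state 60 it returns in exactly 154 steps. Equivalently, the stationary distribution is uniform π_j = 1/154 for every state j, so by Kac's formula E[T_60] = 1/π_60 = 154.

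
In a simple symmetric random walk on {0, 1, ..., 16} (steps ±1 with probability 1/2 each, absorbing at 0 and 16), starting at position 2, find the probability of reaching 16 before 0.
P(hit 16 before 0) = 2/16 = 1/8

Let u_k = P(hit 16 before 0 | start at k). Then u_0 = 0, u_16 = 1, and u_k = u_{k-1}/2 + u_{k+1}/2 for 1 ≤ k ≤ 15. This harmonic recurrence is solved by u_k = k/16, giving u_2 = 2/16 = 1/8.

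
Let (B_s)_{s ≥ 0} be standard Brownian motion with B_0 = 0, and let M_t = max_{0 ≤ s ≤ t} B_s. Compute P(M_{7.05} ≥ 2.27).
P(M_{7.05} ≥ 2.27) = 2·P(B_{7.05} ≥ 2.27) = 2(1 − Φ(2.27/√7.05)) ≈ 0.3926

By the reflection principle for Brownian motion, P(M_t ≥ a) = 2 · P(B_t ≥ a) for a ≥ 0. Since B_t ~ N(0, t), P(B_t ≥ 2.27) = 1 − Φ(2.27/√t) = 1 − Φ(2.27/√7.05) = 1 − Φ(0.8549). So
  P(M_{7.05} ≥ 2.27) = 2(1 − Φ(0.8549)) ≈ 0.3926.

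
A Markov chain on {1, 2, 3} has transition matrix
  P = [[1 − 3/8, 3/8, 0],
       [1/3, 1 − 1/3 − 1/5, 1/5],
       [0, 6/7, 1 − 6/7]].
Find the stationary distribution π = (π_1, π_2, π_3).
π = (80/191, 90/191, 21/191)

This is a birth-death chain on three states, which satisfies detailed balance: π_1 · P_{12} = π_2 · P_{21} and π_2 · P_{23} = π_3 · P_{32}.
From π_1 · 3/8 = π_2 · 1/3: π_2/π_1 = (3/8)/(1/3) = 9/8.
From π_2 · 1/5 = π_3 · 6/7: π_3/π_2 = (1/5)/(6/7) = 7/30.
Take π_1 proportional to 1; then unnormalized π = (1, 9/8, 21/80). Normalize by dividing by the sum 191/80:
  π = (80/191, 90/191, 21/191).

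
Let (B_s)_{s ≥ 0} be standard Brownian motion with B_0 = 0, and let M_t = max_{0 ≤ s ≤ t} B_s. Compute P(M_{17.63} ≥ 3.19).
P(M_{17.63} ≥ 3.19) = 2·P(B_{17.63} ≥ 3.19) = 2(1 − Φ(3.19/√17.63)) ≈ 0.4474

By the reflection principle for Brownian motion, P(M_t ≥ a) = 2 · P(B_t ≥ a) for a ≥ 0. Since B_t ~ N(0, t), P(B_t ≥ 3.19) = 1 − Φ(3.19/√t) = 1 − Φ(3.19/√17.63) = 1 − Φ(0.7597). So
  P(M_{17.63} ≥ 3.19) = 2(1 − Φ(0.7597)) ≈ 0.4474.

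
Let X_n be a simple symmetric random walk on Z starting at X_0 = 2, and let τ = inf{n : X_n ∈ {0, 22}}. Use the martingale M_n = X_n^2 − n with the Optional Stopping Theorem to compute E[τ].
E[τ] = 40

M_n = X_n^2 − n is a martingale (since E[X_{n+1}^2 | F_n] = X_n^2 + 1). By OST (τ has finite mean in a bounded region), E[M_τ] = E[M_0] = X_0^2 − 0 = 2^2 = 4. Also E[M_τ] = E[X_τ^2] − E[τ]. The walk exits at 0 or 22, with P(hit 22 first) = 2/22, so E[X_τ^2] = 22^2 · 2/22 + 0 = 44. Thus E[τ] = E[X_τ^2] − E[M_τ] = 44 − 4 = 40 = 2(22 − 2) = 40.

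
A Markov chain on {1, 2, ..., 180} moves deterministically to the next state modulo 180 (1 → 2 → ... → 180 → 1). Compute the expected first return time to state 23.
E[T_23 | X_0 = 23] = 180

The chain cycles deterministically, so starting at state 23 it returns in exactly 180 steps. Equivalently, the stationary distribution is uniform π_j = 1/180 for every state j, so by Kac's formula E[T_23] = 1/π_23 = 180.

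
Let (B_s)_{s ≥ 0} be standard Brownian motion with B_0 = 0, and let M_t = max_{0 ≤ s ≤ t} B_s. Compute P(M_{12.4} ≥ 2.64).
P(M_{12.4} ≥ 2.64) = 2·P(B_{12.4} ≥ 2.64) = 2(1 − Φ(2.64/√12.4)) ≈ 0.4534

By the reflection principle for Brownian motion, P(M_t ≥ a) = 2 · P(B_t ≥ a) for a ≥ 0. Since B_t ~ N(0, t), P(B_t ≥ 2.64) = 1 − Φ(2.64/√t) = 1 − Φ(2.64/√12.4) = 1 − Φ(0.7497). So
  P(M_{12.4} ≥ 2.64) = 2(1 − Φ(0.7497)) ≈ 0.4534.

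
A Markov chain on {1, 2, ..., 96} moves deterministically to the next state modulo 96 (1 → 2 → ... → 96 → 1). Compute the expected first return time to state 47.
E[T_47 | X_0 = 47] = 96

The chain cycles deterministically, so starting at state 47 it returns in exactly 96 steps. Equivalently, the stationary distribution is uniform π_j = 1/96 for every state j, so by Kac's formula E[T_47] = 1/π_47 = 96.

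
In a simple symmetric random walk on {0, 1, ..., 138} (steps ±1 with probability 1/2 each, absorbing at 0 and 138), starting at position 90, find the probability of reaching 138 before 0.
P(hit 138 before 0) = 90/138 = 15/23

Let u_k = P(hit 138 before 0 | start at k). Then u_0 = 0, u_138 = 1, and u_k = u_{k-1}/2 + u_{k+1}/2 for 1 ≤ k ≤ 137. This harmonic recurrence is solved by u_k = k/138, giving u_90 = 90/138 = 15/23.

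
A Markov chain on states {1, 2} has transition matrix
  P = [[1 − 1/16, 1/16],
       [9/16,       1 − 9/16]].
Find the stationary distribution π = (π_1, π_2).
π_1 = 9/10, π_2 = 1/10

Solve πP = π with π_1 + π_2 = 1. From πP = π: π_1 · (1 − 1/16) + π_2 · 9/16 = π_1 ⇒ π_2 · 9/16 = π_1 · 1/16 ⇒ π_2/π_1 = (1/16)/(9/16) = 1/9. Together with π_1 + π_2 = 1:
  π_1 = (9/16)/(1/16 + 9/16) = (9/16)/(5/8) = 9/10,
  π_2 = (1/16)/(1/16 + 9/16) = (1/16)/(5/8) = 1/10.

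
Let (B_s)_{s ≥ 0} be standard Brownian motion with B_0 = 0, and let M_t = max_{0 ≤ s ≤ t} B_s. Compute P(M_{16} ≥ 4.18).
P(M_{16} ≥ 4.18) = 2·P(B_{16} ≥ 4.18) = 2(1 − Φ(4.18/√16)) ≈ 0.2960

By the reflection principle for Brownian motion, P(M_t ≥ a) = 2 · P(B_t ≥ a) for a ≥ 0. Since B_t ~ N(0, t), P(B_t ≥ 4.18) = 1 − Φ(4.18/√t) = 1 − Φ(4.18/√16) = 1 − Φ(1.0450). So
  P(M_{16} ≥ 4.18) = 2(1 − Φ(1.0450)) ≈ 0.2960.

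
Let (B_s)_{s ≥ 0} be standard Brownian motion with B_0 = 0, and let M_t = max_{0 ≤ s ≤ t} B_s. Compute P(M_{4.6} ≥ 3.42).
P(M_{4.6} ≥ 3.42) = 2·P(B_{4.6} ≥ 3.42) = 2(1 − Φ(3.42/√4.6)) ≈ 0.1108

By the reflection principle for Brownian motion, P(M_t ≥ a) = 2 · P(B_t ≥ a) for a ≥ 0. Since B_t ~ N(0, t), P(B_t ≥ 3.42) = 1 − Φ(3.42/√t) = 1 − Φ(3.42/√4.6) = 1 − Φ(1.5946). So
  P(M_{4.6} ≥ 3.42) = 2(1 − Φ(1.5946)) ≈ 0.1108.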